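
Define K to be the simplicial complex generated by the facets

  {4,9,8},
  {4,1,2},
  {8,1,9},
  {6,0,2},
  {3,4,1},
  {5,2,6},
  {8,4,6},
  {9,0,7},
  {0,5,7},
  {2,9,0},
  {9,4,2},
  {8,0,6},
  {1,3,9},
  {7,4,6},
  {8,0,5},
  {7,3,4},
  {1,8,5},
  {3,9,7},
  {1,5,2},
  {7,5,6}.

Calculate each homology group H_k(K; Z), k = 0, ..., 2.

Order the vertices as 0 < 1 < 2 < 3 < 4 < 5 < 6 < 7 < 8 < 9. Listing each simplex with vertices in this order, K has dimension 2 with simplices:

  0-simplices (10): [0], [1], [2], [3], [4], [5], [6], [7], [8], [9]
  1-simplices (30): (30 of them)
  2-simplices (20): (20 of them)

giving chain groups C_0 ≅ Z^10, C_1 ≅ Z^30, C_2 ≅ Z^20.

∂_1: C_1 → C_0 sends each edge [p,q] (with p < q) to q − p. For instance
  ∂[3,4] = [4] − [3].
The 10×30 boundary matrix has rank 9 and Smith normal form diag(1,1,1,1,1,1,1,1,1).

Boundary ∂_2: C_2 → C_1 acts by ∂[p,q,r] = [q,r] − [p,r] + [p,q]. For instance
  ∂[0,2,6] = [2,6] − [0,6] + [0,2],
  ∂[3,7,9] = [7,9] − [3,9] + [3,7].
The 30×20 boundary matrix has rank 20 and Smith normal form diag(1,1,1,1,1,1,1,1,1,1,1,1,1,1,1,1,1,1,1,2).

From H_k ≅ ker(∂_k) / im(∂_{k+1}) we obtain:

  H_0: rank C_0 − rank ∂_1 = 10 − 9 = 1, and the invariant factors of ∂_1 are all 1, so H_0 = Z.
  H_1: rank ker ∂_1 − rank ∂_2 = (30 − 9) − 20 = 1, and ∂_2 has invariant factor 2 > 1, so H_1 = Z ⊕ Z/2.
  H_2: rank ker ∂_2 − rank ∂_3 = (20 − 20) − 0 = 0, and there is no ∂_3, so H_2 = 0.

H_0 = Z,  H_1 = Z ⊕ Z/2,  H_2 = 0.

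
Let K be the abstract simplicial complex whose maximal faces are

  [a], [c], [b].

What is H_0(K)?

We work with the vertex ordering a < b < c. The simplices of K, each written with vertices in increasing order, are:

  0-simplices (3): a, b, c

Hence C_0 ≅ Z^3.

Computing H_k = (kernel of ∂_k) / (image of ∂_{k+1}):

  H_0: rank C_0 − rank ∂_1 = 3 − 0 = 3, and there is no ∂_1, so H_0 ≅ Z^3.

(K is a triangulation of a set of 3 points.)

H_0 = Z^3.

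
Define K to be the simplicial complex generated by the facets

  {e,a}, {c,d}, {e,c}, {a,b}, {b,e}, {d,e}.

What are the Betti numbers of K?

Fix the vertex order a < b < c < d < e and write every simplex with vertices in increasing order. Then dim K = 1 and the simplices of K are:

  0-simplices (5): a, b, c, d, e
  1-simplices (6): ab, ae, be, cd, ce, de

Hence C_0 ≅ Z^5, C_1 ≅ Z^6.

∂_1: C_1 → C_0 is given by ∂[p,q] = [q] − [p].
This gives a 5×6 integer matrix of rank 4; reducing to Smith normal form yields diagonal entries (1,1,1,1).

From H_k ≅ ker(∂_k) / im(∂_{k+1}) we obtain:

  H_0: rank C_0 − rank ∂_1 = 5 − 4 = 1, and the invariant factors of ∂_1 are all 1, so H_0 ≅ Z.
  H_1: rank ker ∂_1 − rank ∂_2 = (6 − 4) − 0 = 2, and there is no ∂_2, so H_1 ≅ Z^2.

(K is a triangulation of a wedge of 2 circles.)

Hence the Betti numbers are b_0 = 1, b_1 = 2.

b_0 = 1, b_1 = 2.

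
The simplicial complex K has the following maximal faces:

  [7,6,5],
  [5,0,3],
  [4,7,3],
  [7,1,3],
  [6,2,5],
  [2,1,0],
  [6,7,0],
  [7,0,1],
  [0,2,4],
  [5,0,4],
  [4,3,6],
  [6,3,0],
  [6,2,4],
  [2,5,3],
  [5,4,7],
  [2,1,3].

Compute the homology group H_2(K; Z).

Order the vertices as 0 < 1 < 2 < 3 < 4 < 5 < 6 < 7. Listing each simplex with vertices in this order, K has dimension 2 with simplices:

  0-simplices (8): [0], [1], [2], [3], [4], [5], [6], [7]
  1-simplices (24): (24 of them)
  2-simplices (16): [0,1,2], [0,1,7], [0,2,4], [0,3,5], [0,3,6], [0,4,5], [0,6,7], [1,2,3], [1,3,7], [2,3,5], [2,4,6], [2,5,6], [3,4,6], [3,4,7], [4,5,7], [5,6,7]

giving chain groups C_0 ≅ Z^8, C_1 ≅ Z^24, C_2 ≅ Z^16.

The boundary map ∂_1: C_1 → C_0 sends each edge [p,q] (with p < q) to q − p.
This gives a 8×24 integer matrix of rank 7; reducing to Smith normal form yields diagonal entries (1,1,1,1,1,1,1).

Boundary ∂_2: C_2 → C_1 sends each 2-simplex [p,q,r] to [q,r] − [p,r] + [p,q]. For instance
  ∂[0,3,5] = [3,5] − [0,5] + [0,3],
  ∂[0,1,7] = [1,7] − [0,7] + [0,1].
The 24×16 boundary matrix has rank 15 and Smith normal form diag(1,1,1,1,1,1,1,1,1,1,1,1,1,1,1).

From H_k ≅ ker(∂_k) / im(∂_{k+1}) we obtain:

  H_2: rank ker ∂_2 − rank ∂_3 = (16 − 15) − 0 = 1, and there is no ∂_3, so H_2 ≅ Z.

H_2 ≅ Z.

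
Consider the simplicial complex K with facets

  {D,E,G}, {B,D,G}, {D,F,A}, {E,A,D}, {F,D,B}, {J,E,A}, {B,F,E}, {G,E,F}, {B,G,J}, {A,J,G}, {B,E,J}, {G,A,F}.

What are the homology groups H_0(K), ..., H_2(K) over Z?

H_0 ≅ Z,  H_1 ≅ Z/2,  H_2 = 0.

Order the vertices as A < B < D < E < F < G < J. Listing each simplex with vertices in this order, K has dimension 2 with simplices:

  0-simplices (7): A, B, D, E, F, G, J
  1-simplices (18): AD, AE, AF, AG, AJ, BD, BE, BF, BG, BJ, DE, DF, DG, EF, EG, EJ, FG, GJ
  2-simplices (12): ADE, ADF, AEJ, AFG, AGJ, BDF, BDG, BEF, BEJ, BGJ, DEG, EFG

Hence C_0 ≅ Z^7, C_1 ≅ Z^18, C_2 ≅ Z^12.

The boundary map ∂_1: C_1 → C_0 sends each edge [p,q] (with p < q) to q − p.
This gives a 7×18 integer matrix of rank 6; reducing to Smith normal form yields diagonal entries (1,1,1,1,1,1).

Boundary ∂_2: C_2 → C_1 maps a triangle to the signed sum of its edges. For instance
  ∂BEJ = EJ − BJ + BE,
  ∂AFG = FG − AG + AF.
As a 18×12 matrix over Z this has rank 12, with invariant factors (1,1,1,1,1,1,1,1,1,1,1,2).

From H_k ≅ ker(∂_k) / im(∂_{k+1}) we obtain:

  H_0: rank C_0 − rank ∂_1 = 7 − 6 = 1, and the invariant factors of ∂_1 are all 1, so H_0 = Z.
  H_1: rank ker ∂_1 − rank ∂_2 = (18 − 6) − 12 = 0, and ∂_2 has invariant factor 2 > 1, so H_1 = Z/2.
  H_2: rank ker ∂_2 − rank ∂_3 = (12 − 12) − 0 = 0, and there is no ∂_3, so H_2 = 0.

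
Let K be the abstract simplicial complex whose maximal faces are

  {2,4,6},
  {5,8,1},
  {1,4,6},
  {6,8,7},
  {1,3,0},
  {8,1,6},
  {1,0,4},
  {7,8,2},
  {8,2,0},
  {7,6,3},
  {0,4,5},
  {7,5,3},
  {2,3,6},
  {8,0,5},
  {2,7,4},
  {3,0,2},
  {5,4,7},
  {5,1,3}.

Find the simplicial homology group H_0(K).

H_0 ≅ Z.

Take the total order 0 < 1 < 2 < 3 < 4 < 5 < 6 < 7 < 8 on the vertex set. Then K (dimension 2) consists of the simplices:

  0-simplices (9): [0], [1], [2], [3], [4], [5], [6], [7], [8]
  1-simplices (27): (27 of them)
  2-simplices (18): [0,1,3], [0,1,4], [0,2,3], [0,2,8], [0,4,5], [0,5,8], [1,3,5], [1,4,6], [1,5,8], [1,6,8], [2,3,6], [2,4,6], [2,4,7], [2,7,8], [3,5,7], [3,6,7], [4,5,7], [6,7,8]

so the chain groups are C_0 ≅ Z^9, C_1 ≅ Z^27, C_2 ≅ Z^18.

∂_1: C_1 → C_0 sends each edge [p,q] (with p < q) to q − p.
This gives a 9×27 integer matrix of rank 8; reducing to Smith normal form yields diagonal entries (1,1,1,1,1,1,1,1).

∂_2: C_2 → C_1 acts by ∂[p,q,r] = [q,r] − [p,r] + [p,q]. For instance
  ∂[0,2,8] = [2,8] − [0,8] + [0,2],
  ∂[2,4,6] = [4,6] − [2,6] + [2,4].
The 27×18 boundary matrix has rank 18 and Smith normal form diag(1,1,1,1,1,1,1,1,1,1,1,1,1,1,1,1,1,2).

Now H_k = ker ∂_k / im ∂_{k+1}, so:

  H_0: rank C_0 − rank ∂_1 = 9 − 8 = 1, and the invariant factors of ∂_1 are all 1, so H_0 = Z.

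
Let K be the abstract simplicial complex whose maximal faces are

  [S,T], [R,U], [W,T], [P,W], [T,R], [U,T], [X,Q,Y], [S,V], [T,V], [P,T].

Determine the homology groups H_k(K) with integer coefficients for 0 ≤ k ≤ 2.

Take the total order P < Q < R < S < T < U < V < W < X < Y on the vertex set. Then K (dimension 2) consists of the simplices:

  0-simplices (10): P, Q, R, S, T, U, V, W, X, Y
  1-simplices (12): PT, PW, QX, QY, RT, RU, ST, SV, TU, TV, TW, XY
  2-simplices (1): QXY

Hence C_0 ≅ Z^10, C_1 ≅ Z^12, C_2 ≅ Z^1.

Boundary ∂_1: C_1 → C_0 maps an edge to its endpoints' difference, ∂[p,q] = q − p.
This gives a 10×12 integer matrix of rank 8; reducing to Smith normal form yields diagonal entries (1,1,1,1,1,1,1,1).

Boundary ∂_2: C_2 → C_1 maps a triangle to the signed sum of its edges. For instance
  ∂QXY = XY − QY + QX.
This gives a 12×1 integer matrix of rank 1; reducing to Smith normal form yields diagonal entries (1).

Computing H_k = (kernel of ∂_k) / (image of ∂_{k+1}):

  H_0: rank C_0 − rank ∂_1 = 10 − 8 = 2, and the invariant factors of ∂_1 are all 1, so H_0 ≅ Z^2.
  H_1: rank ker ∂_1 − rank ∂_2 = (12 − 8) − 1 = 3, and the invariant factors of ∂_2 are all 1, so H_1 ≅ Z^3.
  H_2: rank ker ∂_2 − rank ∂_3 = (1 − 1) − 0 = 0, and there is no ∂_3, so H_2 ≅ 0.

As a check, the Euler characteristic is 10 − 12 + 1 = -1, which agrees with 2 − 3 + 0 = -1.

H_0 ≅ Z^2,  H_1 ≅ Z^3,  H_2 = 0.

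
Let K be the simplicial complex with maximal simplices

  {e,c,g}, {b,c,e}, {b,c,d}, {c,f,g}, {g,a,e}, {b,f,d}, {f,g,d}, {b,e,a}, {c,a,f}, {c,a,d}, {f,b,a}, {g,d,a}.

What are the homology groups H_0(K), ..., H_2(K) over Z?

H_0 = Z,  H_1 = Z/2Z,  H_2 = 0.

Take the total order a < b < c < d < e < f < g on the vertex set. Then K (dimension 2) consists of the simplices:

  0-simplices (7): a, b, c, d, e, f, g
  1-simplices (18): ab, ac, ad, ae, af, ag, bc, bd, be, bf, cd, ce, cf, cg, df, dg, eg, fg
  2-simplices (12): abe, abf, acd, acf, adg, aeg, bcd, bce, bdf, ceg, cfg, dfg

Hence C_0 ≅ Z^7, C_1 ≅ Z^18, C_2 ≅ Z^12.

The boundary map ∂_1: C_1 → C_0 sends each edge [p,q] (with p < q) to q − p.
The resulting 7×18 matrix has rank 6, and its Smith normal form has invariant factors (1,1,1,1,1,1).

The boundary map ∂_2: C_2 → C_1 acts by ∂[p,q,r] = [q,r] − [p,r] + [p,q]. For instance
  ∂abf = bf − af + ab,
  ∂ceg = eg − cg + ce.
The resulting 18×12 matrix has rank 12, and its Smith normal form has invariant factors (1,1,1,1,1,1,1,1,1,1,1,2).

Reading off H_k = ker ∂_k / im ∂_{k+1}:

  H_0: rank C_0 − rank ∂_1 = 7 − 6 = 1, and the invariant factors of ∂_1 are all 1, so H_0 = Z.
  H_1: rank ker ∂_1 − rank ∂_2 = (18 − 6) − 12 = 0, and ∂_2 has invariant factor 2 > 1, so H_1 = Z/2Z.
  H_2: rank ker ∂_2 − rank ∂_3 = (12 − 12) − 0 = 0, and there is no ∂_3, so H_2 = 0.

(K is a triangulation of the real projective plane RP^2.)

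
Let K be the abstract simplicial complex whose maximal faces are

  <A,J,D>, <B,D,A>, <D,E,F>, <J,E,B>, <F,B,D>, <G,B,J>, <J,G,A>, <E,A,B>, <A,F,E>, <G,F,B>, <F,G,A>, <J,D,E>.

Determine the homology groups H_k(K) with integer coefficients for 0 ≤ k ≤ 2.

H_0 = Z,  H_1 = Z/2,  H_2 = 0.

Take the total order A < B < D < E < F < G < J on the vertex set. Then K (dimension 2) consists of the simplices:

  0-simplices (7): A, B, D, E, F, G, J
  1-simplices (18): AB, AD, AE, AF, AG, AJ, BD, BE, BF, BG, BJ, DE, DF, DJ, EF, EJ, FG, GJ
  2-simplices (12): ABD, ABE, ADJ, AEF, AFG, AGJ, BDF, BEJ, BFG, BGJ, DEF, DEJ

giving chain groups C_0 ≅ Z^7, C_1 ≅ Z^18, C_2 ≅ Z^12.

∂_1: C_1 → C_0 maps an edge to its endpoints' difference, ∂[p,q] = q − p.
The resulting 7×18 matrix has rank 6, and its Smith normal form has invariant factors (1,1,1,1,1,1).

The boundary map ∂_2: C_2 → C_1 acts by ∂[p,q,r] = [q,r] − [p,r] + [p,q]. For instance
  ∂BDF = DF − BF + BD,
  ∂AGJ = GJ − AJ + AG.
This gives a 18×12 integer matrix of rank 12; reducing to Smith normal form yields diagonal entries (1,1,1,1,1,1,1,1,1,1,1,2).

From H_k ≅ ker(∂_k) / im(∂_{k+1}) we obtain:

  H_0: rank C_0 − rank ∂_1 = 7 − 6 = 1, and the invariant factors of ∂_1 are all 1, so H_0 = Z.
  H_1: rank ker ∂_1 − rank ∂_2 = (18 − 6) − 12 = 0, and ∂_2 has invariant factor 2 > 1, so H_1 = Z/2.
  H_2: rank ker ∂_2 − rank ∂_3 = (12 − 12) − 0 = 0, and there is no ∂_3, so H_2 = 0.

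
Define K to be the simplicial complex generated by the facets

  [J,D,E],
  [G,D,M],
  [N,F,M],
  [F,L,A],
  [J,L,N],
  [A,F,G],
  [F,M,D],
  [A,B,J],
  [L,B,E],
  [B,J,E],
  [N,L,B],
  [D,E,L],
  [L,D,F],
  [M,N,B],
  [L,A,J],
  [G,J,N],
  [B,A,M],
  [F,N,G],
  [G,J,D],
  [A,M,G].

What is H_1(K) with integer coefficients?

H_1 = Z × Z/2.

We work with the vertex ordering A < B < D < E < F < G < J < L < M < N. The simplices of K, each written with vertices in increasing order, are:

  0-simplices (10): A, B, D, E, F, G, J, L, M, N
  1-simplices (30): AB, AF, AG, AJ, AL, AM, BE, BJ, BL, BM, BN, DE, DF, DG, DJ, DL, DM, EJ, EL, FG, FL, FM, FN, GJ, GM, GN, JL, JN, LN, MN
  2-simplices (20): ABJ, ABM, AFG, AFL, AGM, AJL, BEJ, BEL, BLN, BMN, DEJ, DEL, DFL, DFM, DGJ, DGM, FGN, FMN, GJN, JLN

so the chain groups are C_0 ≅ Z^10, C_1 ≅ Z^30, C_2 ≅ Z^20.

Boundary ∂_1: C_1 → C_0 maps an edge to its endpoints' difference, ∂[p,q] = q − p. For instance
  ∂FG = G − F.
The 10×30 boundary matrix has rank 9 and Smith normal form diag(1,1,1,1,1,1,1,1,1).

∂_2: C_2 → C_1 acts by ∂[p,q,r] = [q,r] − [p,r] + [p,q]. For instance
  ∂AFG = FG − AG + AF,
  ∂BLN = LN − BN + BL.
This gives a 30×20 integer matrix of rank 20; reducing to Smith normal form yields diagonal entries (1,1,1,1,1,1,1,1,1,1,1,1,1,1,1,1,1,1,1,2).

Reading off H_k = ker ∂_k / im ∂_{k+1}:

  H_1: rank ker ∂_1 − rank ∂_2 = (30 − 9) − 20 = 1, and ∂_2 has invariant factor 2 > 1, so H_1 = Z × Z/2.

(K is a triangulation of the Klein bottle.)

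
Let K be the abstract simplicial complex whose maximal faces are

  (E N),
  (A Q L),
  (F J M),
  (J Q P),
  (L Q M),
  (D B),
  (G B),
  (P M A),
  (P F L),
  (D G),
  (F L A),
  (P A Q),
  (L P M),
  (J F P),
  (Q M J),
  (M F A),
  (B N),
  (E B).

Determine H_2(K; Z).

H_2 = 0.

Fix the vertex order A < B < D < E < F < G < J < L < M < N < P < Q and write every simplex with vertices in increasing order. Then dim K = 2 and the simplices of K are:

  0-simplices (12): A, B, D, E, F, G, J, L, M, N, P, Q
  1-simplices (24): AF, AL, AM, AP, AQ, BD, BE, BG, BN, DG, EN, FJ, FL, FM, FP, JM, JP, JQ, LM, LP, LQ, MP, MQ, PQ
  2-simplices (12): AFL, AFM, ALQ, AMP, APQ, FJM, FJP, FLP, JMQ, JPQ, LMP, LMQ

giving chain groups C_0 ≅ Z^12, C_1 ≅ Z^24, C_2 ≅ Z^12.

The boundary map ∂_1: C_1 → C_0 maps an edge to its endpoints' difference, ∂[p,q] = q − p. For instance
  ∂AQ = Q − A.
As a 12×24 matrix over Z this has rank 10, with invariant factors (1,1,1,1,1,1,1,1,1,1).

∂_2: C_2 → C_1 maps a triangle to the signed sum of its edges. For instance
  ∂LMP = MP − LP + LM,
  ∂APQ = PQ − AQ + AP.
This gives a 24×12 integer matrix of rank 12; reducing to Smith normal form yields diagonal entries (1,1,1,1,1,1,1,1,1,1,1,2).

From H_k ≅ ker(∂_k) / im(∂_{k+1}) we obtain:

  H_2: rank ker ∂_2 − rank ∂_3 = (12 − 12) − 0 = 0, and there is no ∂_3, so H_2 = 0.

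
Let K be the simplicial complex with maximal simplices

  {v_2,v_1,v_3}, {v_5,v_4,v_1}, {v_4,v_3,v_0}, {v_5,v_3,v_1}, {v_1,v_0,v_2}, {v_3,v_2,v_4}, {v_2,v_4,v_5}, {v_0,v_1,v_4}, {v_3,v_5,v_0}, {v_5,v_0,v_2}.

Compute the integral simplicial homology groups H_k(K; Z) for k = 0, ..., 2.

Order the vertices as v_0 < v_1 < v_2 < v_3 < v_4 < v_5. Listing each simplex with vertices in this order, K has dimension 2 with simplices:

  0-simplices (6): [v_0], [v_1], [v_2], [v_3], [v_4], [v_5]
  1-simplices (15): (15 of them)
  2-simplices (10): [v_0,v_1,v_2], [v_0,v_1,v_4], [v_0,v_2,v_5], [v_0,v_3,v_4], [v_0,v_3,v_5], [v_1,v_2,v_3], [v_1,v_3,v_5], [v_1,v_4,v_5], [v_2,v_3,v_4], [v_2,v_4,v_5]

Hence C_0 ≅ Z^6, C_1 ≅ Z^15, C_2 ≅ Z^10.

Boundary ∂_1: C_1 → C_0 sends each edge [p,q] (with p < q) to q − p.
The 6×15 boundary matrix has rank 5 and Smith normal form diag(1,1,1,1,1).

∂_2: C_2 → C_1 maps a triangle to the signed sum of its edges. For instance
  ∂[v_0,v_1,v_4] = [v_1,v_4] − [v_0,v_4] + [v_0,v_1],
  ∂[v_0,v_2,v_5] = [v_2,v_5] − [v_0,v_5] + [v_0,v_2].
The resulting 15×10 matrix has rank 10, and its Smith normal form has invariant factors (1,1,1,1,1,1,1,1,1,2).

Now H_k = ker ∂_k / im ∂_{k+1}, so:

  H_0: rank C_0 − rank ∂_1 = 6 − 5 = 1, and the invariant factors of ∂_1 are all 1, so H_0 ≅ Z.
  H_1: rank ker ∂_1 − rank ∂_2 = (15 − 5) − 10 = 0, and ∂_2 has invariant factor 2 > 1, so H_1 ≅ Z_2.
  H_2: rank ker ∂_2 − rank ∂_3 = (10 − 10) − 0 = 0, and there is no ∂_3, so H_2 ≅ 0.

As a check, the Euler characteristic is 6 − 15 + 10 = 1, which agrees with 1 − 0 + 0 = 1.
(K is a triangulation of the real projective plane RP^2.)

H_0 = Z,  H_1 = Z_2,  H_2 = 0.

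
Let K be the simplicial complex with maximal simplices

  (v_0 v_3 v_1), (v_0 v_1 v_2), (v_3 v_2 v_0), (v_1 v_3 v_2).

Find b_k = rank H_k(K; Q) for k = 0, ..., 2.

Fix the vertex order v_0 < v_1 < v_2 < v_3 and write every simplex with vertices in increasing order. Then dim K = 2 and the simplices of K are:

  0-simplices (4): [v_0], [v_1], [v_2], [v_3]
  1-simplices (6): [v_0,v_1], [v_0,v_2], [v_0,v_3], [v_1,v_2], [v_1,v_3], [v_2,v_3]
  2-simplices (4): [v_0,v_1,v_2], [v_0,v_1,v_3], [v_0,v_2,v_3], [v_1,v_2,v_3]

Hence C_0 ≅ Z^4, C_1 ≅ Z^6, C_2 ≅ Z^4.

∂_1: C_1 → C_0 sends each edge [p,q] (with p < q) to q − p.
The resulting 4×6 matrix has rank 3, and its Smith normal form has invariant factors (1,1,1).

∂_2: C_2 → C_1 maps a triangle to the signed sum of its edges. For instance
  ∂[v_0,v_2,v_3] = [v_2,v_3] − [v_0,v_3] + [v_0,v_2],
  ∂[v_0,v_1,v_2] = [v_1,v_2] − [v_0,v_2] + [v_0,v_1].
The 6×4 boundary matrix has rank 3 and Smith normal form diag(1,1,1).

From H_k ≅ ker(∂_k) / im(∂_{k+1}) we obtain:

  H_0: rank C_0 − rank ∂_1 = 4 − 3 = 1, and the invariant factors of ∂_1 are all 1, so H_0 = Z.
  H_1: rank ker ∂_1 − rank ∂_2 = (6 − 3) − 3 = 0, and the invariant factors of ∂_2 are all 1, so H_1 = 0.
  H_2: rank ker ∂_2 − rank ∂_3 = (4 − 3) − 0 = 1, and there is no ∂_3, so H_2 = Z.

(K is a triangulation of the 2-sphere S^2.)

Hence the Betti numbers are b_0 = 1, b_1 = 0, b_2 = 1.

b_0 = 1, b_1 = 0, b_2 = 1.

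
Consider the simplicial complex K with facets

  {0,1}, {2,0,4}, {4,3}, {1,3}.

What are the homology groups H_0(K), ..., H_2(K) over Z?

H_0 = Z,  H_1 = Z,  H_2 = 0.

Fix the vertex order 0 < 1 < 2 < 3 < 4 and write every simplex with vertices in increasing order. Then dim K = 2 and the simplices of K are:

  0-simplices (5): [0], [1], [2], [3], [4]
  1-simplices (6): [0,1], [0,2], [0,4], [1,3], [2,4], [3,4]
  2-simplices (1): [0,2,4]

Hence C_0 ≅ Z^5, C_1 ≅ Z^6, C_2 ≅ Z^1.

Boundary ∂_1: C_1 → C_0 sends each edge [p,q] (with p < q) to q − p. For instance
  ∂[0,1] = [1] − [0].
The 5×6 boundary matrix has rank 4 and Smith normal form diag(1,1,1,1).

∂_2: C_2 → C_1 sends each 2-simplex [p,q,r] to [q,r] − [p,r] + [p,q]. For instance
  ∂[0,2,4] = [2,4] − [0,4] + [0,2].
As a 6×1 matrix over Z this has rank 1, with invariant factors (1).

From H_k ≅ ker(∂_k) / im(∂_{k+1}) we obtain:

  H_0: rank C_0 − rank ∂_1 = 5 − 4 = 1, and the invariant factors of ∂_1 are all 1, so H_0 = Z.
  H_1: rank ker ∂_1 − rank ∂_2 = (6 − 4) − 1 = 1, and the invariant factors of ∂_2 are all 1, so H_1 = Z.
  H_2: rank ker ∂_2 − rank ∂_3 = (1 − 1) − 0 = 0, and there is no ∂_3, so H_2 = 0.

As a check, the Euler characteristic is 5 − 6 + 1 = 0, which agrees with 1 − 1 + 0 = 0.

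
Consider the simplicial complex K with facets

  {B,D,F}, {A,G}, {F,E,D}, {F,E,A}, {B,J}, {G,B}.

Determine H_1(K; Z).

Fix the vertex order A < B < D < E < F < G < J and write every simplex with vertices in increasing order. Then dim K = 2 and the simplices of K are:

  0-simplices (7): A, B, D, E, F, G, J
  1-simplices (10): AE, AF, AG, BD, BF, BG, BJ, DE, DF, EF
  2-simplices (3): AEF, BDF, DEF

giving chain groups C_0 ≅ Z^7, C_1 ≅ Z^10, C_2 ≅ Z^3.

∂_1: C_1 → C_0 is given by ∂[p,q] = [q] − [p]. For instance
  ∂AF = F − A.
This gives a 7×10 integer matrix of rank 6; reducing to Smith normal form yields diagonal entries (1,1,1,1,1,1).

∂_2: C_2 → C_1 acts by ∂[p,q,r] = [q,r] − [p,r] + [p,q]. For instance
  ∂DEF = EF − DF + DE,
  ∂AEF = EF − AF + AE.
This gives a 10×3 integer matrix of rank 3; reducing to Smith normal form yields diagonal entries (1,1,1).

Now H_k = ker ∂_k / im ∂_{k+1}, so:

  H_1: rank ker ∂_1 − rank ∂_2 = (10 − 6) − 3 = 1, and the invariant factors of ∂_2 are all 1, so H_1 ≅ Z.

H_1 ≅ Z.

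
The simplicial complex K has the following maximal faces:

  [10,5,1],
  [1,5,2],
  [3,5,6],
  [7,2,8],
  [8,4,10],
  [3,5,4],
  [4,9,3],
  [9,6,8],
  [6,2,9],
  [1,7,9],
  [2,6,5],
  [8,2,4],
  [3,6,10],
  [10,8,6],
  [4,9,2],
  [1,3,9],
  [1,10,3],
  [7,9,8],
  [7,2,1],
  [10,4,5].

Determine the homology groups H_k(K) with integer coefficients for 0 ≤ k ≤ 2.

H_0 = Z,  H_1 = Z ⊕ Z/2,  H_2 = 0.

We work with the vertex ordering 1 < 2 < 3 < 4 < 5 < 6 < 7 < 8 < 9 < 10. The simplices of K, each written with vertices in increasing order, are:

  0-simplices (10): [1], [2], [3], [4], [5], [6], [7], [8], [9], [10]
  1-simplices (30): (30 of them)
  2-simplices (20): (20 of them)

Hence C_0 ≅ Z^10, C_1 ≅ Z^30, C_2 ≅ Z^20.

Boundary ∂_1: C_1 → C_0 sends each edge [p,q] (with p < q) to q − p. For instance
  ∂[2,4] = [4] − [2].
The 10×30 boundary matrix has rank 9 and Smith normal form diag(1,1,1,1,1,1,1,1,1).

Boundary ∂_2: C_2 → C_1 acts by ∂[p,q,r] = [q,r] − [p,r] + [p,q]. For instance
  ∂[6,8,9] = [8,9] − [6,9] + [6,8],
  ∂[3,6,10] = [6,10] − [3,10] + [3,6].
The 30×20 boundary matrix has rank 20 and Smith normal form diag(1,1,1,1,1,1,1,1,1,1,1,1,1,1,1,1,1,1,1,2).

Computing H_k = (kernel of ∂_k) / (image of ∂_{k+1}):

  H_0: rank C_0 − rank ∂_1 = 10 − 9 = 1, and the invariant factors of ∂_1 are all 1, so H_0 ≅ Z.
  H_1: rank ker ∂_1 − rank ∂_2 = (30 − 9) − 20 = 1, and ∂_2 has invariant factor 2 > 1, so H_1 ≅ Z ⊕ Z/2.
  H_2: rank ker ∂_2 − rank ∂_3 = (20 − 20) − 0 = 0, and there is no ∂_3, so H_2 ≅ 0.

As a check, the Euler characteristic is 10 − 30 + 20 = 0, which agrees with 1 − 1 + 0 = 0.
(K is a triangulation of the Klein bottle.)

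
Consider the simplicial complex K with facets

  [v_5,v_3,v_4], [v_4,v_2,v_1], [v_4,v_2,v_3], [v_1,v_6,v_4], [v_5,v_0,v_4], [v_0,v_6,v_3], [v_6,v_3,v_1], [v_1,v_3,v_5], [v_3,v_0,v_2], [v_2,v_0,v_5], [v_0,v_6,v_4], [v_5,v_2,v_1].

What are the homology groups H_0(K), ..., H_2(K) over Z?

H_0 = Z,  H_1 = Z_2,  H_2 = 0.

K has 7 vertices, 18 edges, 12 triangles.
rank ∂_0 = 0, rank ∂_1 = 6 ⇒ b_0 = 7 − 0 − 6 = 1; all invariant factors of ∂_1 are 1 so no torsion. So H_0 = Z.
rank ∂_1 = 6, rank ∂_2 = 12 ⇒ b_1 = 18 − 6 − 12 = 0; ∂_2 has invariant factor(s) [2] giving torsion. So H_1 = Z_2.
rank ∂_2 = 12, rank ∂_3 = 0 ⇒ b_2 = 12 − 12 − 0 = 0. So H_2 = 0.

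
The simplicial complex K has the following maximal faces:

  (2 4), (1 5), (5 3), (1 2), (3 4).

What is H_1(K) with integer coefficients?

We work with the vertex ordering 1 < 2 < 3 < 4 < 5. The simplices of K, each written with vertices in increasing order, are:

  0-simplices (5): [1], [2], [3], [4], [5]
  1-simplices (5): [1,2], [1,5], [2,4], [3,4], [3,5]

so the chain groups are C_0 ≅ Z^5, C_1 ≅ Z^5.

Boundary ∂_1: C_1 → C_0 maps an edge to its endpoints' difference, ∂[p,q] = q − p. For instance
  ∂[3,4] = [4] − [3].
The resulting 5×5 matrix has rank 4, and its Smith normal form has invariant factors (1,1,1,1).

Now H_k = ker ∂_k / im ∂_{k+1}, so:

  H_1: rank ker ∂_1 − rank ∂_2 = (5 − 4) − 0 = 1, and there is no ∂_2, so H_1 ≅ Z.

H_1 = Z.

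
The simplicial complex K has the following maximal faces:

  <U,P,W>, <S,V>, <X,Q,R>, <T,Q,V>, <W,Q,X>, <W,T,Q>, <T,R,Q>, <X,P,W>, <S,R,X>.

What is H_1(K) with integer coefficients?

Take the total order P < Q < R < S < T < U < V < W < X on the vertex set. Then K (dimension 2) consists of the simplices:

  0-simplices (9): P, Q, R, S, T, U, V, W, X
  1-simplices (17): PU, PW, PX, QR, QT, QV, QW, QX, RS, RT, RX, SV, SX, TV, TW, UW, WX
  2-simplices (8): PUW, PWX, QRT, QRX, QTV, QTW, QWX, RSX

giving chain groups C_0 ≅ Z^9, C_1 ≅ Z^17, C_2 ≅ Z^8.

The boundary map ∂_1: C_1 → C_0 maps an edge to its endpoints' difference, ∂[p,q] = q − p. For instance
  ∂SV = V − S.
As a 9×17 matrix over Z this has rank 8, with invariant factors (1,1,1,1,1,1,1,1).

Boundary ∂_2: C_2 → C_1 acts by ∂[p,q,r] = [q,r] − [p,r] + [p,q]. For instance
  ∂QTW = TW − QW + QT,
  ∂QRT = RT − QT + QR.
This gives a 17×8 integer matrix of rank 8; reducing to Smith normal form yields diagonal entries (1,1,1,1,1,1,1,1).

Computing H_k = (kernel of ∂_k) / (image of ∂_{k+1}):

  H_1: rank ker ∂_1 − rank ∂_2 = (17 − 8) − 8 = 1, and the invariant factors of ∂_2 are all 1, so H_1 ≅ Z.

H_1 ≅ Z.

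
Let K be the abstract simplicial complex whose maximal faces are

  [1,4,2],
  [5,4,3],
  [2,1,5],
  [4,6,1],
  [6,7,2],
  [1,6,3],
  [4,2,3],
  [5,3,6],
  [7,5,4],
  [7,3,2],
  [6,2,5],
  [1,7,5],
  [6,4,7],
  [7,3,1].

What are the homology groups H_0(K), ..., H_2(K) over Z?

H_0 = Z,  H_1 = Z^2,  H_2 = Z.

Take the total order 1 < 2 < 3 < 4 < 5 < 6 < 7 on the vertex set. Then K (dimension 2) consists of the simplices:

  0-simplices (7): [1], [2], [3], [4], [5], [6], [7]
  1-simplices (21): [1,2], [1,3], [1,4], [1,5], [1,6], [1,7], [2,3], [2,4], [2,5], [2,6], [2,7], [3,4], [3,5], [3,6], [3,7], [4,5], [4,6], [4,7], [5,6], [5,7], [6,7]
  2-simplices (14): [1,2,4], [1,2,5], [1,3,6], [1,3,7], [1,4,6], [1,5,7], [2,3,4], [2,3,7], [2,5,6], [2,6,7], [3,4,5], [3,5,6], [4,5,7], [4,6,7]

so the chain groups are C_0 ≅ Z^7, C_1 ≅ Z^21, C_2 ≅ Z^14.

The boundary map ∂_1: C_1 → C_0 maps an edge to its endpoints' difference, ∂[p,q] = q − p. For instance
  ∂[4,5] = [5] − [4].
As a 7×21 matrix over Z this has rank 6, with invariant factors (1,1,1,1,1,1).

Boundary ∂_2: C_2 → C_1 maps a triangle to the signed sum of its edges. For instance
  ∂[2,5,6] = [5,6] − [2,6] + [2,5],
  ∂[1,2,5] = [2,5] − [1,5] + [1,2].
This gives a 21×14 integer matrix of rank 13; reducing to Smith normal form yields diagonal entries (1,1,1,1,1,1,1,1,1,1,1,1,1).

From H_k ≅ ker(∂_k) / im(∂_{k+1}) we obtain:

  H_0: rank C_0 − rank ∂_1 = 7 − 6 = 1, and the invariant factors of ∂_1 are all 1, so H_0 = Z.
  H_1: rank ker ∂_1 − rank ∂_2 = (21 − 6) − 13 = 2, and the invariant factors of ∂_2 are all 1, so H_1 = Z^2.
  H_2: rank ker ∂_2 − rank ∂_3 = (14 − 13) − 0 = 1, and there is no ∂_3, so H_2 = Z.

As a check, the Euler characteristic is 7 − 21 + 14 = 0, which agrees with 1 − 2 + 1 = 0.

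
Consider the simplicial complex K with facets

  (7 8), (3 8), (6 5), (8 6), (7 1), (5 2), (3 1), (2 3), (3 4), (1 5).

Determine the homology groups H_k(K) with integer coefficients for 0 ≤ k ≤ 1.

We work with the vertex ordering 1 < 2 < 3 < 4 < 5 < 6 < 7 < 8. The simplices of K, each written with vertices in increasing order, are:

  0-simplices (8): [1], [2], [3], [4], [5], [6], [7], [8]
  1-simplices (10): [1,3], [1,5], [1,7], [2,3], [2,5], [3,4], [3,8], [5,6], [6,8], [7,8]

giving chain groups C_0 ≅ Z^8, C_1 ≅ Z^10.

∂_1: C_1 → C_0 maps an edge to its endpoints' difference, ∂[p,q] = q − p.
The 8×10 boundary matrix has rank 7 and Smith normal form diag(1,1,1,1,1,1,1).

From H_k ≅ ker(∂_k) / im(∂_{k+1}) we obtain:

  H_0: rank C_0 − rank ∂_1 = 8 − 7 = 1, and the invariant factors of ∂_1 are all 1, so H_0 ≅ Z.
  H_1: rank ker ∂_1 − rank ∂_2 = (10 − 7) − 0 = 3, and there is no ∂_2, so H_1 ≅ Z^3.

As a check, the Euler characteristic is 8 − 10 = -2, which agrees with 1 − 3 = -2.

H_0 = Z,  H_1 = Z^3.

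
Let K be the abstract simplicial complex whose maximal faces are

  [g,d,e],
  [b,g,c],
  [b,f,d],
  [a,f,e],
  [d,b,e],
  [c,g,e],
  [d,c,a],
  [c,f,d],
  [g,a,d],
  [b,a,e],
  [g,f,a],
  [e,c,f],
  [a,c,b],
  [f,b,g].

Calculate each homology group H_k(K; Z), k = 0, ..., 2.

Take the total order a < b < c < d < e < f < g on the vertex set. Then K (dimension 2) consists of the simplices:

  0-simplices (7): a, b, c, d, e, f, g
  1-simplices (21): ab, ac, ad, ae, af, ag, bc, bd, be, bf, bg, cd, ce, cf, cg, de, df, dg, ef, eg, fg
  2-simplices (14): abc, abe, acd, adg, aef, afg, bcg, bde, bdf, bfg, cdf, cef, ceg, deg

so the chain groups are C_0 ≅ Z^7, C_1 ≅ Z^21, C_2 ≅ Z^14.

Boundary ∂_1: C_1 → C_0 sends each edge [p,q] (with p < q) to q − p.
The 7×21 boundary matrix has rank 6 and Smith normal form diag(1,1,1,1,1,1).

∂_2: C_2 → C_1 sends each 2-simplex [p,q,r] to [q,r] − [p,r] + [p,q]. For instance
  ∂deg = eg − dg + de,
  ∂bcg = cg − bg + bc.
The resulting 21×14 matrix has rank 13, and its Smith normal form has invariant factors (1,1,1,1,1,1,1,1,1,1,1,1,1).

Now H_k = ker ∂_k / im ∂_{k+1}, so:

  H_0: rank C_0 − rank ∂_1 = 7 − 6 = 1, and the invariant factors of ∂_1 are all 1, so H_0 = Z.
  H_1: rank ker ∂_1 − rank ∂_2 = (21 − 6) − 13 = 2, and the invariant factors of ∂_2 are all 1, so H_1 = Z^2.
  H_2: rank ker ∂_2 − rank ∂_3 = (14 − 13) − 0 = 1, and there is no ∂_3, so H_2 = Z.

As a check, the Euler characteristic is 7 − 21 + 14 = 0, which agrees with 1 − 2 + 1 = 0.
(K is a triangulation of the torus T^2.)

H_0 ≅ Z,  H_1 ≅ Z^2,  H_2 ≅ Z.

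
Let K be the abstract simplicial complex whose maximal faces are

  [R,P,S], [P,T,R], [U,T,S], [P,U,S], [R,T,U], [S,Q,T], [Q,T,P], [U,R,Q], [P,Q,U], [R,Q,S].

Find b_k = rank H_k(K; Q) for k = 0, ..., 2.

b_0 = 1, b_1 = 0, b_2 = 0.

K has 6 vertices, 15 edges, 10 triangles.
rank ∂_0 = 0, rank ∂_1 = 5 ⇒ b_0 = 6 − 0 − 5 = 1; all invariant factors of ∂_1 are 1 so no torsion. So H_0 ≅ Z.
rank ∂_1 = 5, rank ∂_2 = 10 ⇒ b_1 = 15 − 5 − 10 = 0; ∂_2 has invariant factor(s) [2] giving torsion. So H_1 ≅ Z/2.
rank ∂_2 = 10, rank ∂_3 = 0 ⇒ b_2 = 10 − 10 − 0 = 0. So H_2 ≅ 0.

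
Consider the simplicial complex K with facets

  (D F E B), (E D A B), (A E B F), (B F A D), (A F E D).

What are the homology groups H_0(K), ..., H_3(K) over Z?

H_0 ≅ Z,  H_1 = 0,  H_2 = 0,  H_3 ≅ Z.

We work with the vertex ordering A < B < D < E < F. The simplices of K, each written with vertices in increasing order, are:

  0-simplices (5): A, B, D, E, F
  1-simplices (10): AB, AD, AE, AF, BD, BE, BF, DE, DF, EF
  2-simplices (10): ABD, ABE, ABF, ADE, ADF, AEF, BDE, BDF, BEF, DEF
  3-simplices (5): ABDE, ABDF, ABEF, ADEF, BDEF

so the chain groups are C_0 ≅ Z^5, C_1 ≅ Z^10, C_2 ≅ Z^10, C_3 ≅ Z^5.

The boundary map ∂_1: C_1 → C_0 is given by ∂[p,q] = [q] − [p]. For instance
  ∂AD = D − A.
The 5×10 boundary matrix has rank 4 and Smith normal form diag(1,1,1,1).

Boundary ∂_2: C_2 → C_1 acts by ∂[p,q,r] = [q,r] − [p,r] + [p,q]. For instance
  ∂BEF = EF − BF + BE,
  ∂AEF = EF − AF + AE.
The resulting 10×10 matrix has rank 6, and its Smith normal form has invariant factors (1,1,1,1,1,1).

Boundary ∂_3: C_3 → C_2 sends each 3-simplex σ to the alternating sum Σ_i (−1)^i (σ with its i-th vertex removed). For instance
  ∂ABDE = BDE − ADE + ABE − ABD,
  ∂ADEF = DEF − AEF + ADF − ADE.
The resulting 10×5 matrix has rank 4, and its Smith normal form has invariant factors (1,1,1,1).

Computing H_k = (kernel of ∂_k) / (image of ∂_{k+1}):

  H_0: rank C_0 − rank ∂_1 = 5 − 4 = 1, and the invariant factors of ∂_1 are all 1, so H_0 ≅ Z.
  H_1: rank ker ∂_1 − rank ∂_2 = (10 − 4) − 6 = 0, and the invariant factors of ∂_2 are all 1, so H_1 ≅ 0.
  H_2: rank ker ∂_2 − rank ∂_3 = (10 − 6) − 4 = 0, and the invariant factors of ∂_3 are all 1, so H_2 ≅ 0.
  H_3: rank ker ∂_3 − rank ∂_4 = (5 − 4) − 0 = 1, and there is no ∂_4, so H_3 ≅ Z.

(K is a triangulation of the 3-sphere S^3.)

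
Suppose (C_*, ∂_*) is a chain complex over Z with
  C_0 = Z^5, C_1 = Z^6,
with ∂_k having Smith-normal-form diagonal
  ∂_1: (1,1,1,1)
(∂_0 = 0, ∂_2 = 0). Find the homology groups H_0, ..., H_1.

H_0 ≅ Z,  H_1 ≅ Z^2.

H_0: b_0 = 5 − 0 − 4 = 1; torsion from ∂_1 factors > 1: none. So H_0 ≅ Z.
H_1: b_1 = 6 − 4 − 0 = 2; torsion from ∂_2 factors > 1: none. So H_1 ≅ Z^2.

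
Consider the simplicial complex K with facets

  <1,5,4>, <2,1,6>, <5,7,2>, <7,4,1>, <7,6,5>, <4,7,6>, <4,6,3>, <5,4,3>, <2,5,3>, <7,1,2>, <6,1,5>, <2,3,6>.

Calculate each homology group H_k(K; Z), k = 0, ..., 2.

H_0 = Z,  H_1 = Z_2,  H_2 = 0.

K has 7 vertices, 18 edges, 12 triangles.
rank ∂_0 = 0, rank ∂_1 = 6 ⇒ b_0 = 7 − 0 − 6 = 1; all invariant factors of ∂_1 are 1 so no torsion. So H_0 = Z.
rank ∂_1 = 6, rank ∂_2 = 12 ⇒ b_1 = 18 − 6 − 12 = 0; ∂_2 has invariant factor(s) [2] giving torsion. So H_1 = Z_2.
rank ∂_2 = 12, rank ∂_3 = 0 ⇒ b_2 = 12 − 12 − 0 = 0. So H_2 = 0.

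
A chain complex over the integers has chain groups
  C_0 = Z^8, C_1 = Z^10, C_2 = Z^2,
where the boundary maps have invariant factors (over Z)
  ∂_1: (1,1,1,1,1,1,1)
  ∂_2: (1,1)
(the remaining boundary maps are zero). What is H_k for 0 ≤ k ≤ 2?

H_0: b_0 = 8 − 0 − 7 = 1; torsion from ∂_1 factors > 1: none. So H_0 = Z.
H_1: b_1 = 10 − 7 − 2 = 1; torsion from ∂_2 factors > 1: none. So H_1 = Z.
H_2: b_2 = 2 − 2 − 0 = 0; torsion from ∂_3 factors > 1: none. So H_2 = 0.

H_0 = Z,  H_1 = Z,  H_2 = 0.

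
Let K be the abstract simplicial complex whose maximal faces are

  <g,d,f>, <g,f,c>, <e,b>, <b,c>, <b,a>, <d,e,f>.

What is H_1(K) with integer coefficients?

Order the vertices as a < b < c < d < e < f < g. Listing each simplex with vertices in this order, K has dimension 2 with simplices:

  0-simplices (7): a, b, c, d, e, f, g
  1-simplices (10): ab, bc, be, cf, cg, de, df, dg, ef, fg
  2-simplices (3): cfg, def, dfg

so the chain groups are C_0 ≅ Z^7, C_1 ≅ Z^10, C_2 ≅ Z^3.

The boundary map ∂_1: C_1 → C_0 maps an edge to its endpoints' difference, ∂[p,q] = q − p. For instance
  ∂bc = c − b.
As a 7×10 matrix over Z this has rank 6, with invariant factors (1,1,1,1,1,1).

The boundary map ∂_2: C_2 → C_1 maps a triangle to the signed sum of its edges. For instance
  ∂def = ef − df + de,
  ∂cfg = fg − cg + cf.
This gives a 10×3 integer matrix of rank 3; reducing to Smith normal form yields diagonal entries (1,1,1).

Now H_k = ker ∂_k / im ∂_{k+1}, so:

  H_1: rank ker ∂_1 − rank ∂_2 = (10 − 6) − 3 = 1, and the invariant factors of ∂_2 are all 1, so H_1 ≅ Z.

H_1 ≅ Z.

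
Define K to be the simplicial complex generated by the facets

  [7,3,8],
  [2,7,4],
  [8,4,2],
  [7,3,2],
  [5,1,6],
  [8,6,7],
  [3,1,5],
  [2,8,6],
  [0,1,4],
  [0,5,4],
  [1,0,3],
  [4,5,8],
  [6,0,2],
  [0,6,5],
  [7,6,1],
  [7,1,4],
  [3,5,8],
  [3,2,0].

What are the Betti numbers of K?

b_0 = 1, b_1 = 1, b_2 = 0.

Fix the vertex order 0 < 1 < 2 < 3 < 4 < 5 < 6 < 7 < 8 and write every simplex with vertices in increasing order. Then dim K = 2 and the simplices of K are:

  0-simplices (9): [0], [1], [2], [3], [4], [5], [6], [7], [8]
  1-simplices (27): (27 of them)
  2-simplices (18): [0,1,3], [0,1,4], [0,2,3], [0,2,6], [0,4,5], [0,5,6], [1,3,5], [1,4,7], [1,5,6], [1,6,7], [2,3,7], [2,4,7], [2,4,8], [2,6,8], [3,5,8], [3,7,8], [4,5,8], [6,7,8]

giving chain groups C_0 ≅ Z^9, C_1 ≅ Z^27, C_2 ≅ Z^18.

Boundary ∂_1: C_1 → C_0 sends each edge [p,q] (with p < q) to q − p.
The 9×27 boundary matrix has rank 8 and Smith normal form diag(1,1,1,1,1,1,1,1).

Boundary ∂_2: C_2 → C_1 maps a triangle to the signed sum of its edges. For instance
  ∂[1,3,5] = [3,5] − [1,5] + [1,3],
  ∂[1,4,7] = [4,7] − [1,7] + [1,4].
As a 27×18 matrix over Z this has rank 18, with invariant factors (1,1,1,1,1,1,1,1,1,1,1,1,1,1,1,1,1,2).

Reading off H_k = ker ∂_k / im ∂_{k+1}:

  H_0: rank C_0 − rank ∂_1 = 9 − 8 = 1, and the invariant factors of ∂_1 are all 1, so H_0 = Z.
  H_1: rank ker ∂_1 − rank ∂_2 = (27 − 8) − 18 = 1, and ∂_2 has invariant factor 2 > 1, so H_1 = Z ⊕ Z/2Z.
  H_2: rank ker ∂_2 − rank ∂_3 = (18 − 18) − 0 = 0, and there is no ∂_3, so H_2 = 0.

As a check, the Euler characteristic is 9 − 27 + 18 = 0, which agrees with 1 − 1 + 0 = 0.

Hence the Betti numbers are b_0 = 1, b_1 = 1, b_2 = 0.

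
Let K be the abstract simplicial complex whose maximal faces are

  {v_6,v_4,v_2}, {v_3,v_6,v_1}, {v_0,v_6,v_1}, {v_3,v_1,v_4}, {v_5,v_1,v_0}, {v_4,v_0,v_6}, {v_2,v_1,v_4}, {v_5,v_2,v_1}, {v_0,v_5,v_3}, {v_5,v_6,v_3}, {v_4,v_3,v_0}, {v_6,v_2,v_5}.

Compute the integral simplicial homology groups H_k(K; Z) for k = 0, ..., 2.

H_0 ≅ Z,  H_1 ≅ Z/2,  H_2 = 0.

Take the total order v_0 < v_1 < v_2 < v_3 < v_4 < v_5 < v_6 on the vertex set. Then K (dimension 2) consists of the simplices:

  0-simplices (7): [v_0], [v_1], [v_2], [v_3], [v_4], [v_5], [v_6]
  1-simplices (18): (18 of them)
  2-simplices (12): (12 of them)

so the chain groups are C_0 ≅ Z^7, C_1 ≅ Z^18, C_2 ≅ Z^12.

∂_1: C_1 → C_0 is given by ∂[p,q] = [q] − [p]. For instance
  ∂[v_3,v_5] = [v_5] − [v_3].
The resulting 7×18 matrix has rank 6, and its Smith normal form has invariant factors (1,1,1,1,1,1).

Boundary ∂_2: C_2 → C_1 maps a triangle to the signed sum of its edges. For instance
  ∂[v_0,v_3,v_5] = [v_3,v_5] − [v_0,v_5] + [v_0,v_3],
  ∂[v_1,v_2,v_5] = [v_2,v_5] − [v_1,v_5] + [v_1,v_2].
The resulting 18×12 matrix has rank 12, and its Smith normal form has invariant factors (1,1,1,1,1,1,1,1,1,1,1,2).

Computing H_k = (kernel of ∂_k) / (image of ∂_{k+1}):

  H_0: rank C_0 − rank ∂_1 = 7 − 6 = 1, and the invariant factors of ∂_1 are all 1, so H_0 = Z.
  H_1: rank ker ∂_1 − rank ∂_2 = (18 − 6) − 12 = 0, and ∂_2 has invariant factor 2 > 1, so H_1 = Z/2.
  H_2: rank ker ∂_2 − rank ∂_3 = (12 − 12) − 0 = 0, and there is no ∂_3, so H_2 = 0.

As a check, the Euler characteristic is 7 − 18 + 12 = 1, which agrees with 1 − 0 + 0 = 1.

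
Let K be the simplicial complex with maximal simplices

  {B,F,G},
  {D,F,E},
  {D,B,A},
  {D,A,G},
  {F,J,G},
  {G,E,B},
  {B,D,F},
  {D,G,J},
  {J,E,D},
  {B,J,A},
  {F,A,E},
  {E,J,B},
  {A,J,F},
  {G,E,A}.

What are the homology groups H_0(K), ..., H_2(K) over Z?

K has 7 vertices, 21 edges, 14 triangles.
rank ∂_0 = 0, rank ∂_1 = 6 ⇒ b_0 = 7 − 0 − 6 = 1; all invariant factors of ∂_1 are 1 so no torsion. So H_0 = Z.
rank ∂_1 = 6, rank ∂_2 = 13 ⇒ b_1 = 21 − 6 − 13 = 2; all invariant factors of ∂_2 are 1 so no torsion. So H_1 = Z^2.
rank ∂_2 = 13, rank ∂_3 = 0 ⇒ b_2 = 14 − 13 − 0 = 1. So H_2 = Z.

H_0 ≅ Z,  H_1 ≅ Z^2,  H_2 ≅ Z.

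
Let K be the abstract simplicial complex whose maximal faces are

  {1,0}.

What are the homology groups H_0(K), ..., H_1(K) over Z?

H_0 = Z,  H_1 = 0.

We work with the vertex ordering 0 < 1. The simplices of K, each written with vertices in increasing order, are:

  0-simplices (2): [0], [1]
  1-simplices (1): [0,1]

so the chain groups are C_0 ≅ Z^2, C_1 ≅ Z^1.

Boundary ∂_1: C_1 → C_0 maps an edge to its endpoints' difference, ∂[p,q] = q − p.
The resulting 2×1 matrix has rank 1, and its Smith normal form has invariant factors (1).

From H_k ≅ ker(∂_k) / im(∂_{k+1}) we obtain:

  H_0: rank C_0 − rank ∂_1 = 2 − 1 = 1, and the invariant factors of ∂_1 are all 1, so H_0 = Z.
  H_1: rank ker ∂_1 − rank ∂_2 = (1 − 1) − 0 = 0, and there is no ∂_2, so H_1 = 0.

As a check, the Euler characteristic is 2 − 1 = 1, which agrees with 1 − 0 = 1.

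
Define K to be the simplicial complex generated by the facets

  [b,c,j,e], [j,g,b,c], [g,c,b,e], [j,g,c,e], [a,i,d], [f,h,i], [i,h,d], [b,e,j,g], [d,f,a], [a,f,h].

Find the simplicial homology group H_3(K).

Order the vertices as a < b < c < d < e < f < g < h < i < j. Listing each simplex with vertices in this order, K has dimension 3 with simplices:

  0-simplices (10): a, b, c, d, e, f, g, h, i, j
  1-simplices (20): ad, af, ah, ai, bc, be, bg, bj, ce, cg, cj, df, dh, di, eg, ej, fh, fi, gj, hi
  2-simplices (15): adf, adi, afh, bce, bcg, bcj, beg, bej, bgj, ceg, cej, cgj, dhi, egj, fhi
  3-simplices (5): bceg, bcej, bcgj, begj, cegj

giving chain groups C_0 ≅ Z^10, C_1 ≅ Z^20, C_2 ≅ Z^15, C_3 ≅ Z^5.

Boundary ∂_1: C_1 → C_0 is given by ∂[p,q] = [q] − [p]. For instance
  ∂df = f − d.
The 10×20 boundary matrix has rank 8 and Smith normal form diag(1,1,1,1,1,1,1,1).

∂_2: C_2 → C_1 maps a triangle to the signed sum of its edges. For instance
  ∂ceg = eg − cg + ce,
  ∂bcg = cg − bg + bc.
The 20×15 boundary matrix has rank 11 and Smith normal form diag(1,1,1,1,1,1,1,1,1,1,1).

∂_3: C_3 → C_2 sends each 3-simplex σ to the alternating sum Σ_i (−1)^i (σ with its i-th vertex removed). For instance
  ∂bcgj = cgj − bgj + bcj − bcg,
  ∂bcej = cej − bej + bcj − bce.
This gives a 15×5 integer matrix of rank 4; reducing to Smith normal form yields diagonal entries (1,1,1,1).

Computing H_k = (kernel of ∂_k) / (image of ∂_{k+1}):

  H_3: rank ker ∂_3 − rank ∂_4 = (5 − 4) − 0 = 1, and there is no ∂_4, so H_3 ≅ Z.

H_3 = Z.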